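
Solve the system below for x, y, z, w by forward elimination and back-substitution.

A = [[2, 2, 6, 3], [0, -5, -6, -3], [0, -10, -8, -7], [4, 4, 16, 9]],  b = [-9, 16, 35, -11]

(-4, -5, 1, 1)

Forward elimination on [A|b]:
R4 <- R4 - (2)*R1:  [ 0  0  4  3  7 ]
R3 <- R3 - (2)*R2:  [  0   0   4  -1   3 ]
R4 <- R4 - (1)*R3:  [ 0  0  0  4  4 ]
Row echelon form:
[ 2   2   6   3  |  -9 ]
[ 0  -5  -6  -3  |  16 ]
[ 0   0   4  -1  |   3 ]
[ 0   0   0   4  |   4 ]
Back-substitution:
w = (4) / 4 = 1
z = (3 - (-1)*(1)) / 4 = 1
y = (16 - (-6)*(1) - (-3)*(1)) / -5 = -5
x = (-9 - (2)*(-5) - (6)*(1) - (3)*(1)) / 2 = -4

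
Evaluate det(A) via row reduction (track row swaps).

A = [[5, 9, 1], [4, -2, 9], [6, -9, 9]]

Forward elimination:
R2 <- R2 - (4/5)*R1:  [     0  -46/5   41/5 ]
R3 <- R3 - (6/5)*R1:  [     0  -99/5   39/5 ]
R3 <- R3 - (99/46)*R2:  [       0        0  -453/46 ]
Upper-triangular form:
[ 5      9        1 ]
[ 0  -46/5     41/5 ]
[ 0      0  -453/46 ]
det(A) = (-1)^0 * (5) * (-46/5) * (-453/46) = 453  (0 row swaps -> sign +1)

det(A) = 453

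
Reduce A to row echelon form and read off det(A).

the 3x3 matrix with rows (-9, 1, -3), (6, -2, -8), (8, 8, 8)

Forward elimination:
R2 <- R2 - (-2/3)*R1:  [    0  -4/3   -10 ]
R3 <- R3 - (-8/9)*R1:  [    0  80/9  16/3 ]
R3 <- R3 - (-20/3)*R2:  [      0       0  -184/3 ]
Upper-triangular form:
[ -9     1      -3 ]
[  0  -4/3     -10 ]
[  0     0  -184/3 ]
det(A) = (-1)^0 * (-9) * (-4/3) * (-184/3) = -736  (0 row swaps -> sign +1)

det(A) = -736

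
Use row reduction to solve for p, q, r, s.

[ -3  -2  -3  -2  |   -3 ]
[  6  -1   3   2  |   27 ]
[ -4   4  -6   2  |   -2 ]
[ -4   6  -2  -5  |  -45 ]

Forward elimination on [A|b]:
R2 <- R2 - (-2)*R1:  [  0  -5  -3  -2  21 ]
R3 <- R3 - (4/3)*R1:  [    0  20/3    -2  14/3     2 ]
R4 <- R4 - (4/3)*R1:  [    0  26/3     2  -7/3   -41 ]
R3 <- R3 - (-4/3)*R2:  [  0   0  -6   2  30 ]
R4 <- R4 - (-26/15)*R2:  [     0      0  -16/5  -29/5  -23/5 ]
R4 <- R4 - (8/15)*R3:  [       0        0        0  -103/15   -103/5 ]
Row echelon form:
[ -3  -2  -3       -2  |      -3 ]
[  0  -5  -3       -2  |      21 ]
[  0   0  -6        2  |      30 ]
[  0   0   0  -103/15  |  -103/5 ]
Back-substitution:
s = (-103/5) / (-103/15) = 3
r = (30 - (2)*(3)) / -6 = -4
q = (21 - (-3)*(-4) - (-2)*(3)) / -5 = -3
p = (-3 - (-2)*(-3) - (-3)*(-4) - (-2)*(3)) / -3 = 5

(5, -3, -4, 3)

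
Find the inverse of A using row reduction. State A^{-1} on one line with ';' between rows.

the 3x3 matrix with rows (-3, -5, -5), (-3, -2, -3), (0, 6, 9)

Gauss-Jordan on [A | I]:
R1 <- (1/-3)*R1:  [    1   5/3   5/3  |  -1/3     0     0 ]
R2 <- R2 - (-3)*R1:  [  0   3   2  |  -1   1   0 ]
R2 <- (1/3)*R2:  [    0     1   2/3  |  -1/3   1/3     0 ]
R1 <- R1 - (5/3)*R2:  [    1     0   5/9  |   2/9  -5/9     0 ]
R3 <- R3 - (6)*R2:  [  0   0   5  |   2  -2   1 ]
R3 <- (1/5)*R3:  [    0     0     1  |   2/5  -2/5   1/5 ]
R1 <- R1 - (5/9)*R3:  [    1     0     0  |     0  -1/3  -1/9 ]
R2 <- R2 - (2/3)*R3:  [     0      1      0  |   -3/5    3/5  -2/15 ]
Right block of [I | A^{-1}] is the inverse:
[    0  -1/3   -1/9 ]
[ -3/5   3/5  -2/15 ]
[  2/5  -2/5    1/5 ]

inverse = [0 -1/3 -1/9; -3/5 3/5 -2/15; 2/5 -2/5 1/5]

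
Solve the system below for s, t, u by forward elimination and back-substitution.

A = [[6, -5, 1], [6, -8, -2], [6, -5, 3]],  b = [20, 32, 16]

Forward elimination on [A|b]:
R2 <- R2 - (1)*R1:  [  0  -3  -3  12 ]
R3 <- R3 - (1)*R1:  [  0   0   2  -4 ]
Row echelon form:
[ 6  -5   1  |  20 ]
[ 0  -3  -3  |  12 ]
[ 0   0   2  |  -4 ]
Back-substitution:
u = (-4) / 2 = -2
t = (12 - (-3)*(-2)) / -3 = -2
s = (20 - (-5)*(-2) - (1)*(-2)) / 6 = 2

(2, -2, -2)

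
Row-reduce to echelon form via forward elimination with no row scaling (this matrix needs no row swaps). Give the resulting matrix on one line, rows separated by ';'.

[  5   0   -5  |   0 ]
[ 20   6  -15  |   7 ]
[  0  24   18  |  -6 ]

REF = [5 0 -5 0; 0 6 5 7; 0 0 -2 -34]

Forward elimination:
R2 <- R2 - (4)*R1:  [ 0  6  5  7 ]
R3 <- R3 - (4)*R2:  [   0    0   -2  -34 ]
Row echelon form:
[ 5  0  -5  |    0 ]
[ 0  6   5  |    7 ]
[ 0  0  -2  |  -34 ]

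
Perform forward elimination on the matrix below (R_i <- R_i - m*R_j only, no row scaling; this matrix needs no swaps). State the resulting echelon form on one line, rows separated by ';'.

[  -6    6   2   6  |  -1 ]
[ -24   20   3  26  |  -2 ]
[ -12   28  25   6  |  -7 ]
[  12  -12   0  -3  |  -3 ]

Forward elimination:
R2 <- R2 - (4)*R1:  [  0  -4  -5   2   2 ]
R3 <- R3 - (2)*R1:  [  0  16  21  -6  -5 ]
R4 <- R4 - (-2)*R1:  [  0   0   4   9  -5 ]
R3 <- R3 - (-4)*R2:  [ 0  0  1  2  3 ]
R4 <- R4 - (4)*R3:  [   0    0    0    1  -17 ]
Row echelon form:
[ -6   6   2  6  |   -1 ]
[  0  -4  -5  2  |    2 ]
[  0   0   1  2  |    3 ]
[  0   0   0  1  |  -17 ]

REF = [-6 6 2 6 -1; 0 -4 -5 2 2; 0 0 1 2 3; 0 0 0 1 -17]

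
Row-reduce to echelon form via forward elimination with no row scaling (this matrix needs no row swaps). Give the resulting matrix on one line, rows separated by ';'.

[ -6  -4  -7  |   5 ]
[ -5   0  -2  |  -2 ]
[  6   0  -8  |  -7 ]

Forward elimination:
R2 <- R2 - (5/6)*R1:  [     0   10/3   23/6  -37/6 ]
R3 <- R3 - (-1)*R1:  [   0   -4  -15   -2 ]
R3 <- R3 - (-6/5)*R2:  [     0      0  -52/5  -47/5 ]
Row echelon form:
[ -6    -4     -7  |      5 ]
[  0  10/3   23/6  |  -37/6 ]
[  0     0  -52/5  |  -47/5 ]

REF = [-6 -4 -7 5; 0 10/3 23/6 -37/6; 0 0 -52/5 -47/5]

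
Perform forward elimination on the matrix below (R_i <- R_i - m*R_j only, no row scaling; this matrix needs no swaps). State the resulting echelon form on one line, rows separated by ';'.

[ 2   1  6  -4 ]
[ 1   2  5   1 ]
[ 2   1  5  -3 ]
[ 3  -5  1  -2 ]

REF = [2 1 6 -4; 0 3/2 2 3; 0 0 -1 1; 0 0 0 53/3]

Forward elimination:
R2 <- R2 - (1/2)*R1:  [   0  3/2    2    3 ]
R3 <- R3 - (1)*R1:  [  0   0  -1   1 ]
R4 <- R4 - (3/2)*R1:  [     0  -13/2     -8      4 ]
R4 <- R4 - (-13/3)*R2:  [   0    0  2/3   17 ]
R4 <- R4 - (-2/3)*R3:  [    0     0     0  53/3 ]
Row echelon form:
[ 2    1   6    -4 ]
[ 0  3/2   2     3 ]
[ 0    0  -1     1 ]
[ 0    0   0  53/3 ]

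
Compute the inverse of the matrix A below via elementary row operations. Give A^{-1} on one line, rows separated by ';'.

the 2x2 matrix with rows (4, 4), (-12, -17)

inverse = [17/20 1/5; -3/5 -1/5]

Gauss-Jordan on [A | I]:
R1 <- (1/4)*R1:  [   1    1  |  1/4    0 ]
R2 <- R2 - (-12)*R1:  [  0  -5  |   3   1 ]
R2 <- (1/-5)*R2:  [    0     1  |  -3/5  -1/5 ]
R1 <- R1 - (1)*R2:  [     1      0  |  17/20    1/5 ]
Right block of [I | A^{-1}] is the inverse:
[ 17/20   1/5 ]
[  -3/5  -1/5 ]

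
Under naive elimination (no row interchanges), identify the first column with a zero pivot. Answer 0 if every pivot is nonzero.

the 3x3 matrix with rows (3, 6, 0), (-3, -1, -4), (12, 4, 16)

first zero-pivot column = 3

Naive forward elimination:
R2 <- R2 - (-1)*R1:  [  0   5  -4 ]
R3 <- R3 - (4)*R1:  [   0  -20   16 ]
R3 <- R3 - (-4)*R2:  [ 0  0  0 ]
Matrix at this point:
[ 3  6   0 ]
[ 0  5  -4 ]
[ 0  0   0 ]
Pivot entry (3,3) in the last row is zero and there are no rows below to swap with -> zero pivot in column 3 (A is singular).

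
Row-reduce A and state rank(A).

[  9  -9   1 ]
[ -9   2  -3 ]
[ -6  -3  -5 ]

Row reduction:
R2 <- R2 - (-1)*R1:  [  0  -7  -2 ]
R3 <- R3 - (-2/3)*R1:  [     0     -9  -13/3 ]
R3 <- R3 - (9/7)*R2:  [      0       0  -37/21 ]
Row echelon form:
[ 9  -9       1 ]
[ 0  -7      -2 ]
[ 0   0  -37/21 ]
Nonzero rows / pivot columns: 3

rank(A) = 3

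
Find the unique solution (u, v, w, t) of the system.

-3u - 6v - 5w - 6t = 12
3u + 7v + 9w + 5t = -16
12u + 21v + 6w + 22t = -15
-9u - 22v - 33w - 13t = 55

(-3, 5, -3, -3)

Forward elimination on [A|b]:
R2 <- R2 - (-1)*R1:  [  0   1   4  -1  -4 ]
R3 <- R3 - (-4)*R1:  [   0   -3  -14   -2   33 ]
R4 <- R4 - (3)*R1:  [   0   -4  -18    5   19 ]
R3 <- R3 - (-3)*R2:  [  0   0  -2  -5  21 ]
R4 <- R4 - (-4)*R2:  [  0   0  -2   1   3 ]
R4 <- R4 - (1)*R3:  [   0    0    0    6  -18 ]
Row echelon form:
[ -3  -6  -5  -6  |   12 ]
[  0   1   4  -1  |   -4 ]
[  0   0  -2  -5  |   21 ]
[  0   0   0   6  |  -18 ]
Back-substitution:
t = (-18) / 6 = -3
w = (21 - (-5)*(-3)) / -2 = -3
v = (-4 - (4)*(-3) - (-1)*(-3)) / 1 = 5
u = (12 - (-6)*(5) - (-5)*(-3) - (-6)*(-3)) / -3 = -3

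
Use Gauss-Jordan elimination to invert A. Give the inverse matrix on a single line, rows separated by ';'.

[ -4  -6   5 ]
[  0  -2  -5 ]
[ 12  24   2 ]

Gauss-Jordan on [A | I]:
R1 <- (1/-4)*R1:  [    1   3/2  -5/4  |  -1/4     0     0 ]
R3 <- R3 - (12)*R1:  [  0   6  17  |   3   0   1 ]
R2 <- (1/-2)*R2:  [    0     1   5/2  |     0  -1/2     0 ]
R1 <- R1 - (3/2)*R2:  [    1     0    -5  |  -1/4   3/4     0 ]
R3 <- R3 - (6)*R2:  [ 0  0  2  |  3  3  1 ]
R3 <- (1/2)*R3:  [   0    0    1  |  3/2  3/2  1/2 ]
R1 <- R1 - (-5)*R3:  [    1     0     0  |  29/4  33/4   5/2 ]
R2 <- R2 - (5/2)*R3:  [     0      1      0  |  -15/4  -17/4   -5/4 ]
Right block of [I | A^{-1}] is the inverse:
[  29/4   33/4   5/2 ]
[ -15/4  -17/4  -5/4 ]
[   3/2    3/2   1/2 ]

inverse = [29/4 33/4 5/2; -15/4 -17/4 -5/4; 3/2 3/2 1/2]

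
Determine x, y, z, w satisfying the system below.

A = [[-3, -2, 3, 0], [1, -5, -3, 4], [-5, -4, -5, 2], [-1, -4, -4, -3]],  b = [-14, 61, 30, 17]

Forward elimination on [A|b]:
R2 <- R2 - (-1/3)*R1:  [     0  -17/3     -2      4  169/3 ]
R3 <- R3 - (5/3)*R1:  [     0   -2/3    -10      2  160/3 ]
R4 <- R4 - (1/3)*R1:  [     0  -10/3     -5     -3   65/3 ]
R3 <- R3 - (2/17)*R2:  [       0        0  -166/17    26/17   794/17 ]
R4 <- R4 - (10/17)*R2:  [       0        0   -65/17   -91/17  -195/17 ]
R4 <- R4 - (65/166)*R3:  [        0         0         0   -494/83  -2470/83 ]
Row echelon form:
[ -3     -2        3        0  |       -14 ]
[  0  -17/3       -2        4  |     169/3 ]
[  0      0  -166/17    26/17  |    794/17 ]
[  0      0        0  -494/83  |  -2470/83 ]
Back-substitution:
w = (-2470/83) / (-494/83) = 5
z = (794/17 - (26/17)*(5)) / (-166/17) = -4
y = (169/3 - (-2)*(-4) - (4)*(5)) / (-17/3) = -5
x = (-14 - (-2)*(-5) - (3)*(-4)) / -3 = 4

(4, -5, -4, 5)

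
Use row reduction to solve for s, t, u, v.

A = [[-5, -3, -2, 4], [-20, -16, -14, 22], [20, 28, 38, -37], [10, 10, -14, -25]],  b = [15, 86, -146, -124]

(1, -2, 1, 4)

Forward elimination on [A|b]:
R2 <- R2 - (4)*R1:  [  0  -4  -6   6  26 ]
R3 <- R3 - (-4)*R1:  [   0   16   30  -21  -86 ]
R4 <- R4 - (-2)*R1:  [   0    4  -18  -17  -94 ]
R3 <- R3 - (-4)*R2:  [  0   0   6   3  18 ]
R4 <- R4 - (-1)*R2:  [   0    0  -24  -11  -68 ]
R4 <- R4 - (-4)*R3:  [ 0  0  0  1  4 ]
Row echelon form:
[ -5  -3  -2  4  |  15 ]
[  0  -4  -6  6  |  26 ]
[  0   0   6  3  |  18 ]
[  0   0   0  1  |   4 ]
Back-substitution:
v = (4) / 1 = 4
u = (18 - (3)*(4)) / 6 = 1
t = (26 - (-6)*(1) - (6)*(4)) / -4 = -2
s = (15 - (-3)*(-2) - (-2)*(1) - (4)*(4)) / -5 = 1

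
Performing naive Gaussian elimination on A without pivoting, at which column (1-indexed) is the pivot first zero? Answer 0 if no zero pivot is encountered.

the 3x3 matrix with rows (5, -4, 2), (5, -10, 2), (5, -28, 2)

Naive forward elimination:
R2 <- R2 - (1)*R1:  [  0  -6   0 ]
R3 <- R3 - (1)*R1:  [   0  -24    0 ]
R3 <- R3 - (4)*R2:  [ 0  0  0 ]
Matrix at this point:
[ 5  -4  2 ]
[ 0  -6  0 ]
[ 0   0  0 ]
Pivot entry (3,3) in the last row is zero and there are no rows below to swap with -> zero pivot in column 3 (A is singular).

first zero-pivot column = 3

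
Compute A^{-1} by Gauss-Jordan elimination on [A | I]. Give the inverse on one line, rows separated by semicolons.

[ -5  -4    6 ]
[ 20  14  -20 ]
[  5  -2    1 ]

inverse = [13/25 4/25 2/25; 12/5 7/10 -2/5; 11/5 3/5 -1/5]

Gauss-Jordan on [A | I]:
R1 <- (1/-5)*R1:  [    1   4/5  -6/5  |  -1/5     0     0 ]
R2 <- R2 - (20)*R1:  [  0  -2   4  |   4   1   0 ]
R3 <- R3 - (5)*R1:  [  0  -6   7  |   1   0   1 ]
R2 <- (1/-2)*R2:  [    0     1    -2  |    -2  -1/2     0 ]
R1 <- R1 - (4/5)*R2:  [   1    0  2/5  |  7/5  2/5    0 ]
R3 <- R3 - (-6)*R2:  [   0    0   -5  |  -11   -3    1 ]
R3 <- (1/-5)*R3:  [    0     0     1  |  11/5   3/5  -1/5 ]
R1 <- R1 - (2/5)*R3:  [     1      0      0  |  13/25   4/25   2/25 ]
R2 <- R2 - (-2)*R3:  [    0     1     0  |  12/5  7/10  -2/5 ]
Right block of [I | A^{-1}] is the inverse:
[ 13/25  4/25  2/25 ]
[  12/5  7/10  -2/5 ]
[  11/5   3/5  -1/5 ]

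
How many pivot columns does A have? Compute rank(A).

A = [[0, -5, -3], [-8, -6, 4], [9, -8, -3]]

rank(A) = 3

Row reduction:
R1 <-> R2   (pivot in column 1 was zero)
[ -8  -6   4 ]
[  0  -5  -3 ]
[  9  -8  -3 ]
R3 <- R3 - (-9/8)*R1:  [     0  -59/4    3/2 ]
R3 <- R3 - (59/20)*R2:  [      0       0  207/20 ]
Row echelon form:
[ -8  -6       4 ]
[  0  -5      -3 ]
[  0   0  207/20 ]
Nonzero rows / pivot columns: 3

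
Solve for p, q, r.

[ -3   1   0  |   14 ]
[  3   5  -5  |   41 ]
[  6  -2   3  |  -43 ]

(-3, 5, -5)

Forward elimination on [A|b]:
R2 <- R2 - (-1)*R1:  [  0   6  -5  55 ]
R3 <- R3 - (-2)*R1:  [   0    0    3  -15 ]
Row echelon form:
[ -3  1   0  |   14 ]
[  0  6  -5  |   55 ]
[  0  0   3  |  -15 ]
Back-substitution:
r = (-15) / 3 = -5
q = (55 - (-5)*(-5)) / 6 = 5
p = (14 - (1)*(5)) / -3 = -3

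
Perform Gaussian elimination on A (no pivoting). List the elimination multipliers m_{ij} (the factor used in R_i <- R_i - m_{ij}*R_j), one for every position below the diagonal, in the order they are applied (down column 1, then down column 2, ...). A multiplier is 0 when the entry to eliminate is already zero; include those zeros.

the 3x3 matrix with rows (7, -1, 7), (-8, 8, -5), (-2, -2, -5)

multipliers: -8/7, -2/7, -1/3

Forward elimination:
R2 <- R2 - (-8/7)*R1:  [    0  48/7     3 ]
R3 <- R3 - (-2/7)*R1:  [     0  -16/7     -3 ]
R3 <- R3 - (-1/3)*R2:  [  0   0  -2 ]
Multipliers (in order of application): m_{21} = -8/7, m_{31} = -2/7, m_{32} = -1/3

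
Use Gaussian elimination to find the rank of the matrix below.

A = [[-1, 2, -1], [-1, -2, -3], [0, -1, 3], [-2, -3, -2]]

Row reduction:
R2 <- R2 - (1)*R1:  [  0  -4  -2 ]
R4 <- R4 - (2)*R1:  [  0  -7   0 ]
R3 <- R3 - (1/4)*R2:  [   0    0  7/2 ]
R4 <- R4 - (7/4)*R2:  [   0    0  7/2 ]
R4 <- R4 - (1)*R3:  [ 0  0  0 ]
Row echelon form:
[ -1   2   -1 ]
[  0  -4   -2 ]
[  0   0  7/2 ]
[  0   0    0 ]
Nonzero rows / pivot columns: 3

rank(A) = 3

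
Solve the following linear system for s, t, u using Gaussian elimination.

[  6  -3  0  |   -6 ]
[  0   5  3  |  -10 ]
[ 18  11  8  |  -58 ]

Forward elimination on [A|b]:
R3 <- R3 - (3)*R1:  [   0   20    8  -40 ]
R3 <- R3 - (4)*R2:  [  0   0  -4   0 ]
Row echelon form:
[ 6  -3   0  |   -6 ]
[ 0   5   3  |  -10 ]
[ 0   0  -4  |    0 ]
Back-substitution:
u = (0) / -4 = 0
t = (-10 - (3)*(0)) / 5 = -2
s = (-6 - (-3)*(-2)) / 6 = -2

(-2, -2, 0)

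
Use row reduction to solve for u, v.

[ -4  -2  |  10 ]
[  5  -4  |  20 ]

(0, -5)

Forward elimination on [A|b]:
R2 <- R2 - (-5/4)*R1:  [     0  -13/2   65/2 ]
Row echelon form:
[ -4     -2  |    10 ]
[  0  -13/2  |  65/2 ]
Back-substitution:
v = (65/2) / (-13/2) = -5
u = (10 - (-2)*(-5)) / -4 = 0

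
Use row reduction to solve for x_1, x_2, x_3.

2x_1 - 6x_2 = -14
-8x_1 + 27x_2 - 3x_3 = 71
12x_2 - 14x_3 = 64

(2, 3, -2)

Forward elimination on [A|b]:
R2 <- R2 - (-4)*R1:  [  0   3  -3  15 ]
R3 <- R3 - (4)*R2:  [  0   0  -2   4 ]
Row echelon form:
[ 2  -6   0  |  -14 ]
[ 0   3  -3  |   15 ]
[ 0   0  -2  |    4 ]
Back-substitution:
x_3 = (4) / -2 = -2
x_2 = (15 - (-3)*(-2)) / 3 = 3
x_1 = (-14 - (-6)*(3)) / 2 = 2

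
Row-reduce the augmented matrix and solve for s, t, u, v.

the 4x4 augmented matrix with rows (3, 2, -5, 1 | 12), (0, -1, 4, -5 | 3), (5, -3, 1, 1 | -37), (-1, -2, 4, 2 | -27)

(-3, 5, -3, -4)

Forward elimination on [A|b]:
R3 <- R3 - (5/3)*R1:  [     0  -19/3   28/3   -2/3    -57 ]
R4 <- R4 - (-1/3)*R1:  [    0  -4/3   7/3   7/3   -23 ]
R3 <- R3 - (19/3)*R2:  [   0    0  -16   31  -76 ]
R4 <- R4 - (4/3)*R2:  [   0    0   -3    9  -27 ]
R4 <- R4 - (3/16)*R3:  [     0      0      0  51/16  -51/4 ]
Row echelon form:
[ 3   2   -5      1  |     12 ]
[ 0  -1    4     -5  |      3 ]
[ 0   0  -16     31  |    -76 ]
[ 0   0    0  51/16  |  -51/4 ]
Back-substitution:
v = (-51/4) / (51/16) = -4
u = (-76 - (31)*(-4)) / -16 = -3
t = (3 - (4)*(-3) - (-5)*(-4)) / -1 = 5
s = (12 - (2)*(5) - (-5)*(-3) - (1)*(-4)) / 3 = -3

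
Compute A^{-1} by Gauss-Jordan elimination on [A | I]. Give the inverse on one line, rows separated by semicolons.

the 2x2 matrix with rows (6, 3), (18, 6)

Gauss-Jordan on [A | I]:
R1 <- (1/6)*R1:  [   1  1/2  |  1/6    0 ]
R2 <- R2 - (18)*R1:  [  0  -3  |  -3   1 ]
R2 <- (1/-3)*R2:  [    0     1  |     1  -1/3 ]
R1 <- R1 - (1/2)*R2:  [    1     0  |  -1/3   1/6 ]
Right block of [I | A^{-1}] is the inverse:
[ -1/3   1/6 ]
[    1  -1/3 ]

inverse = [-1/3 1/6; 1 -1/3]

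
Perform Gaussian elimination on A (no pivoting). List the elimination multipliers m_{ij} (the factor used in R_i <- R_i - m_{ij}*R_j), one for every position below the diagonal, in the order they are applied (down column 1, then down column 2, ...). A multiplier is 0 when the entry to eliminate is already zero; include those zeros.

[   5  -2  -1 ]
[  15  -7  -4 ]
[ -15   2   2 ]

Forward elimination:
R2 <- R2 - (3)*R1:  [  0  -1  -1 ]
R3 <- R3 - (-3)*R1:  [  0  -4  -1 ]
R3 <- R3 - (4)*R2:  [ 0  0  3 ]
Multipliers (in order of application): m_{21} = 3, m_{31} = -3, m_{32} = 4

multipliers: 3, -3, 4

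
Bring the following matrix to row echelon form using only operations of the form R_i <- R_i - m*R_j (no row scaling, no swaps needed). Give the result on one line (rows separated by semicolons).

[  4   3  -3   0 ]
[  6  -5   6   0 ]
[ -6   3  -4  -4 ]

REF = [4 3 -3 0; 0 -19/2 21/2 0; 0 0 -4/19 -4]

Forward elimination:
R2 <- R2 - (3/2)*R1:  [     0  -19/2   21/2      0 ]
R3 <- R3 - (-3/2)*R1:  [     0   15/2  -17/2     -4 ]
R3 <- R3 - (-15/19)*R2:  [     0      0  -4/19     -4 ]
Row echelon form:
[ 4      3     -3   0 ]
[ 0  -19/2   21/2   0 ]
[ 0      0  -4/19  -4 ]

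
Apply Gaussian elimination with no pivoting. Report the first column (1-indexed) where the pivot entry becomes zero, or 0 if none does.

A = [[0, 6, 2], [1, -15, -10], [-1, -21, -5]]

first zero-pivot column = 1

Naive forward elimination:
Pivot entry (1,1) is zero but row 2 has 1 in column 1 -> naive elimination stops; a row interchange (e.g. R1 <-> R2) would be required here.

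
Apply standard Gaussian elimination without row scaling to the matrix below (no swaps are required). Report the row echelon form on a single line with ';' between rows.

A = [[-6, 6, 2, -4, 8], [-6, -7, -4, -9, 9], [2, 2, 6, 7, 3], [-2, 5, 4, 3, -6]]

Forward elimination:
R2 <- R2 - (1)*R1:  [   0  -13   -6   -5    1 ]
R3 <- R3 - (-1/3)*R1:  [    0     4  20/3  17/3  17/3 ]
R4 <- R4 - (1/3)*R1:  [     0      3   10/3   13/3  -26/3 ]
R3 <- R3 - (-4/13)*R2:  [      0       0  188/39  161/39  233/39 ]
R4 <- R4 - (-3/13)*R2:  [       0        0    76/39   124/39  -329/39 ]
R4 <- R4 - (19/47)*R3:  [       0        0        0    71/47  -510/47 ]
Row echelon form:
[ -6    6       2      -4        8 ]
[  0  -13      -6      -5        1 ]
[  0    0  188/39  161/39   233/39 ]
[  0    0       0   71/47  -510/47 ]

REF = [-6 6 2 -4 8; 0 -13 -6 -5 1; 0 0 188/39 161/39 233/39; 0 0 0 71/47 -510/47]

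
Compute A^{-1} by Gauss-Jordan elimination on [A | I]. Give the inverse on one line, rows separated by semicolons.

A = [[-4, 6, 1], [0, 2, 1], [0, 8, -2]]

Gauss-Jordan on [A | I]:
R1 <- (1/-4)*R1:  [    1  -3/2  -1/4  |  -1/4     0     0 ]
R2 <- (1/2)*R2:  [   0    1  1/2  |    0  1/2    0 ]
R1 <- R1 - (-3/2)*R2:  [    1     0   1/2  |  -1/4   3/4     0 ]
R3 <- R3 - (8)*R2:  [  0   0  -6  |   0  -4   1 ]
R3 <- (1/-6)*R3:  [    0     0     1  |     0   2/3  -1/6 ]
R1 <- R1 - (1/2)*R3:  [    1     0     0  |  -1/4  5/12  1/12 ]
R2 <- R2 - (1/2)*R3:  [    0     1     0  |     0   1/6  1/12 ]
Right block of [I | A^{-1}] is the inverse:
[ -1/4  5/12  1/12 ]
[    0   1/6  1/12 ]
[    0   2/3  -1/6 ]

inverse = [-1/4 5/12 1/12; 0 1/6 1/12; 0 2/3 -1/6]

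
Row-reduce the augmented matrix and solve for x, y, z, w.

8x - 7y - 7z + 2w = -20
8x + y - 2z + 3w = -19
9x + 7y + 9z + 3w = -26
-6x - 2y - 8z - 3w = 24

(-2, 1, -1, -2)

Forward elimination on [A|b]:
R2 <- R2 - (1)*R1:  [ 0  8  5  1  1 ]
R3 <- R3 - (9/8)*R1:  [     0  119/8  135/8    3/4   -7/2 ]
R4 <- R4 - (-3/4)*R1:  [     0  -29/4  -53/4   -3/2      9 ]
R3 <- R3 - (119/64)*R2:  [       0        0   485/64   -71/64  -343/64 ]
R4 <- R4 - (-29/32)*R2:  [       0        0  -279/32   -19/32   317/32 ]
R4 <- R4 - (-558/485)*R3:  [        0         0         0  -907/485  1814/485 ]
Row echelon form:
[ 8  -7      -7         2  |       -20 ]
[ 0   8       5         1  |         1 ]
[ 0   0  485/64    -71/64  |   -343/64 ]
[ 0   0       0  -907/485  |  1814/485 ]
Back-substitution:
w = (1814/485) / (-907/485) = -2
z = (-343/64 - (-71/64)*(-2)) / (485/64) = -1
y = (1 - (5)*(-1) - (1)*(-2)) / 8 = 1
x = (-20 - (-7)*(1) - (-7)*(-1) - (2)*(-2)) / 8 = -2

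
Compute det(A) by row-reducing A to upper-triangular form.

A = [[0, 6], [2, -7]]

det(A) = -12

Forward elimination:
R1 <-> R2   (pivot in column 1 was zero)
[ 2  -7 ]
[ 0   6 ]
Upper-triangular form:
[ 2  -7 ]
[ 0   6 ]
det(A) = (-1)^1 * (2) * (6) = -12  (1 row swap -> sign -1)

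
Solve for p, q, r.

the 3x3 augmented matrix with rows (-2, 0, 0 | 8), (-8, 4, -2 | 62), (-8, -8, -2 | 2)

(-4, 5, -5)

Forward elimination on [A|b]:
R2 <- R2 - (4)*R1:  [  0   4  -2  30 ]
R3 <- R3 - (4)*R1:  [   0   -8   -2  -30 ]
R3 <- R3 - (-2)*R2:  [  0   0  -6  30 ]
Row echelon form:
[ -2  0   0  |   8 ]
[  0  4  -2  |  30 ]
[  0  0  -6  |  30 ]
Back-substitution:
r = (30) / -6 = -5
q = (30 - (-2)*(-5)) / 4 = 5
p = (8) / -2 = -4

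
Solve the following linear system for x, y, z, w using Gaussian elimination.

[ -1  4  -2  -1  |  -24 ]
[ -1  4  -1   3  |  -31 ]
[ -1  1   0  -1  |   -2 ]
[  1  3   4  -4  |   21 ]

Forward elimination on [A|b]:
R2 <- R2 - (1)*R1:  [  0   0   1   4  -7 ]
R3 <- R3 - (1)*R1:  [  0  -3   2   0  22 ]
R4 <- R4 - (-1)*R1:  [  0   7   2  -5  -3 ]
R2 <-> R3   (pivot in column 2 was zero)
[ -1   4  -2  -1  -24 ]
[  0  -3   2   0   22 ]
[  0   0   1   4   -7 ]
[  0   7   2  -5   -3 ]
R4 <- R4 - (-7/3)*R2:  [     0      0   20/3     -5  145/3 ]
R4 <- R4 - (20/3)*R3:  [     0      0      0  -95/3     95 ]
Row echelon form:
[ -1   4  -2     -1  |  -24 ]
[  0  -3   2      0  |   22 ]
[  0   0   1      4  |   -7 ]
[  0   0   0  -95/3  |   95 ]
Back-substitution:
w = (95) / (-95/3) = -3
z = (-7 - (4)*(-3)) / 1 = 5
y = (22 - (2)*(5)) / -3 = -4
x = (-24 - (4)*(-4) - (-2)*(5) - (-1)*(-3)) / -1 = 1

(1, -4, 5, -3)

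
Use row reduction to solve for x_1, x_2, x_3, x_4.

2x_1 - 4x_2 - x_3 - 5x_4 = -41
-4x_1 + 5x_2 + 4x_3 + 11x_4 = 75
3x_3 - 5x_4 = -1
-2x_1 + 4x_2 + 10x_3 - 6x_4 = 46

(-4, 5, 3, 2)

Forward elimination on [A|b]:
R2 <- R2 - (-2)*R1:  [  0  -3   2   1  -7 ]
R4 <- R4 - (-1)*R1:  [   0    0    9  -11    5 ]
R4 <- R4 - (3)*R3:  [ 0  0  0  4  8 ]
Row echelon form:
[ 2  -4  -1  -5  |  -41 ]
[ 0  -3   2   1  |   -7 ]
[ 0   0   3  -5  |   -1 ]
[ 0   0   0   4  |    8 ]
Back-substitution:
x_4 = (8) / 4 = 2
x_3 = (-1 - (-5)*(2)) / 3 = 3
x_2 = (-7 - (2)*(3) - (1)*(2)) / -3 = 5
x_1 = (-41 - (-4)*(5) - (-1)*(3) - (-5)*(2)) / 2 = -4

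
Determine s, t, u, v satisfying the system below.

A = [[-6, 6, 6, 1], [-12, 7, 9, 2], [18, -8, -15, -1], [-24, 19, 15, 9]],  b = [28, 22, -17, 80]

Forward elimination on [A|b]:
R2 <- R2 - (2)*R1:  [   0   -5   -3    0  -34 ]
R3 <- R3 - (-3)*R1:  [  0  10   3   2  67 ]
R4 <- R4 - (4)*R1:  [   0   -5   -9    5  -32 ]
R3 <- R3 - (-2)*R2:  [  0   0  -3   2  -1 ]
R4 <- R4 - (1)*R2:  [  0   0  -6   5   2 ]
R4 <- R4 - (2)*R3:  [ 0  0  0  1  4 ]
Row echelon form:
[ -6   6   6  1  |   28 ]
[  0  -5  -3  0  |  -34 ]
[  0   0  -3  2  |   -1 ]
[  0   0   0  1  |    4 ]
Back-substitution:
v = (4) / 1 = 4
u = (-1 - (2)*(4)) / -3 = 3
t = (-34 - (-3)*(3)) / -5 = 5
s = (28 - (6)*(5) - (6)*(3) - (1)*(4)) / -6 = 4

(4, 5, 3, 4)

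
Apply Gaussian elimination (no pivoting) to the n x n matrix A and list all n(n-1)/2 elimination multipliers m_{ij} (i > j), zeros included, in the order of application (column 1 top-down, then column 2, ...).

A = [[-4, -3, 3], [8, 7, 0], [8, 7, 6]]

multipliers: -2, -2, 1

Forward elimination:
R2 <- R2 - (-2)*R1:  [ 0  1  6 ]
R3 <- R3 - (-2)*R1:  [  0   1  12 ]
R3 <- R3 - (1)*R2:  [ 0  0  6 ]
Multipliers (in order of application): m_{21} = -2, m_{31} = -2, m_{32} = 1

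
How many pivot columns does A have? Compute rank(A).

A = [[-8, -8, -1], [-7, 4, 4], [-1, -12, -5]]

rank(A) = 2

Row reduction:
R2 <- R2 - (7/8)*R1:  [    0    11  39/8 ]
R3 <- R3 - (1/8)*R1:  [     0    -11  -39/8 ]
R3 <- R3 - (-1)*R2:  [ 0  0  0 ]
Row echelon form:
[ -8  -8    -1 ]
[  0  11  39/8 ]
[  0   0     0 ]
Nonzero rows / pivot columns: 2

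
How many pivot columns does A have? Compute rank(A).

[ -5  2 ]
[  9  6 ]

rank(A) = 2

Row reduction:
R2 <- R2 - (-9/5)*R1:  [    0  48/5 ]
Row echelon form:
[ -5     2 ]
[  0  48/5 ]
Nonzero rows / pivot columns: 2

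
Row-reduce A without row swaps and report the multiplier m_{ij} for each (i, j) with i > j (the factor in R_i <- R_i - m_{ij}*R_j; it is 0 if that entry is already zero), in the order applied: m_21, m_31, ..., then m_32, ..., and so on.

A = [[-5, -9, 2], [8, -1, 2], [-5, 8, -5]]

multipliers: -8/5, 1, -85/77

Forward elimination:
R2 <- R2 - (-8/5)*R1:  [     0  -77/5   26/5 ]
R3 <- R3 - (1)*R1:  [  0  17  -7 ]
R3 <- R3 - (-85/77)*R2:  [      0       0  -97/77 ]
Multipliers (in order of application): m_{21} = -8/5, m_{31} = 1, m_{32} = -85/77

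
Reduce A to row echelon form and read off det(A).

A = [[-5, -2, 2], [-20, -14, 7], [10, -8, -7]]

det(A) = -30

Forward elimination:
R2 <- R2 - (4)*R1:  [  0  -6  -1 ]
R3 <- R3 - (-2)*R1:  [   0  -12   -3 ]
R3 <- R3 - (2)*R2:  [  0   0  -1 ]
Upper-triangular form:
[ -5  -2   2 ]
[  0  -6  -1 ]
[  0   0  -1 ]
det(A) = (-1)^0 * (-5) * (-6) * (-1) = -30  (0 row swaps -> sign +1)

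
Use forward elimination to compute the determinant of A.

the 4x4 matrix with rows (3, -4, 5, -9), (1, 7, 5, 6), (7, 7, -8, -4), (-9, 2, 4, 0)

Forward elimination:
R2 <- R2 - (1/3)*R1:  [    0  25/3  10/3     9 ]
R3 <- R3 - (7/3)*R1:  [     0   49/3  -59/3     17 ]
R4 <- R4 - (-3)*R1:  [   0  -10   19  -27 ]
R3 <- R3 - (49/25)*R2:  [      0       0  -131/5  -16/25 ]
R4 <- R4 - (-6/5)*R2:  [     0      0     23  -81/5 ]
R4 <- R4 - (-115/131)*R3:  [          0           0           0  -10979/655 ]
Upper-triangular form:
[ 3    -4       5          -9 ]
[ 0  25/3    10/3           9 ]
[ 0     0  -131/5      -16/25 ]
[ 0     0       0  -10979/655 ]
det(A) = (-1)^0 * (3) * (25/3) * (-131/5) * (-10979/655) = 10979  (0 row swaps -> sign +1)

det(A) = 10979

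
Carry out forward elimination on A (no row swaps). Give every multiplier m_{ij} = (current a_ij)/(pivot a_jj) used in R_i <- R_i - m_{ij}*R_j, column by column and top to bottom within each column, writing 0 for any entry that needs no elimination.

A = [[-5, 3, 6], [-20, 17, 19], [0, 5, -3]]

multipliers: 4, 0, 1

Forward elimination:
R2 <- R2 - (4)*R1:  [  0   5  -5 ]
R3: entry in column 1 is already 0 -> m_{31} = 0 (no row operation needed)
R3 <- R3 - (1)*R2:  [ 0  0  2 ]
Multipliers (in order of application): m_{21} = 4, m_{31} = 0, m_{32} = 1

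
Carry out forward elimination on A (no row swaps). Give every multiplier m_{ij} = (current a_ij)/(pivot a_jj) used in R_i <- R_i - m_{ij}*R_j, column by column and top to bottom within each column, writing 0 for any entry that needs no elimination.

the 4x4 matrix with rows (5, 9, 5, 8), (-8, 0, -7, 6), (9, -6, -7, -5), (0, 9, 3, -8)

Forward elimination:
R2 <- R2 - (-8/5)*R1:  [    0  72/5     1  94/5 ]
R3 <- R3 - (9/5)*R1:  [      0  -111/5     -16   -97/5 ]
R4: entry in column 1 is already 0 -> m_{41} = 0 (no row operation needed)
R3 <- R3 - (-37/24)*R2:  [       0        0  -347/24   115/12 ]
R4 <- R4 - (5/8)*R2:  [     0      0   19/8  -79/4 ]
R4 <- R4 - (-57/347)*R3:  [         0          0          0  -6307/347 ]
Multipliers (in order of application): m_{21} = -8/5, m_{31} = 9/5, m_{41} = 0, m_{32} = -37/24, m_{42} = 5/8, m_{43} = -57/347

multipliers: -8/5, 9/5, 0, -37/24, 5/8, -57/347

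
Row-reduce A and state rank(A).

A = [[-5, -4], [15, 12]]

rank(A) = 1

Row reduction:
R2 <- R2 - (-3)*R1:  [ 0  0 ]
Row echelon form:
[ -5  -4 ]
[  0   0 ]
Nonzero rows / pivot columns: 1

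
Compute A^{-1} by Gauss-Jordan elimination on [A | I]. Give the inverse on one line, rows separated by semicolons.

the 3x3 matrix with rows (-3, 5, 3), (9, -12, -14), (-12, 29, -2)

Gauss-Jordan on [A | I]:
R1 <- (1/-3)*R1:  [    1  -5/3    -1  |  -1/3     0     0 ]
R2 <- R2 - (9)*R1:  [  0   3  -5  |   3   1   0 ]
R3 <- R3 - (-12)*R1:  [   0    9  -14  |   -4    0    1 ]
R2 <- (1/3)*R2:  [    0     1  -5/3  |     1   1/3     0 ]
R1 <- R1 - (-5/3)*R2:  [     1      0  -34/9  |    4/3    5/9      0 ]
R3 <- R3 - (9)*R2:  [   0    0    1  |  -13   -3    1 ]
R1 <- R1 - (-34/9)*R3:  [      1       0       0  |  -430/9   -97/9    34/9 ]
R2 <- R2 - (-5/3)*R3:  [     0      1      0  |  -62/3  -14/3    5/3 ]
Right block of [I | A^{-1}] is the inverse:
[ -430/9  -97/9  34/9 ]
[  -62/3  -14/3   5/3 ]
[    -13     -3     1 ]

inverse = [-430/9 -97/9 34/9; -62/3 -14/3 5/3; -13 -3 1]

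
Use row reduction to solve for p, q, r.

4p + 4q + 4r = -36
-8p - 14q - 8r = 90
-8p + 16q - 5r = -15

Forward elimination on [A|b]:
R2 <- R2 - (-2)*R1:  [  0  -6   0  18 ]
R3 <- R3 - (-2)*R1:  [   0   24    3  -87 ]
R3 <- R3 - (-4)*R2:  [   0    0    3  -15 ]
Row echelon form:
[ 4   4  4  |  -36 ]
[ 0  -6  0  |   18 ]
[ 0   0  3  |  -15 ]
Back-substitution:
r = (-15) / 3 = -5
q = (18) / -6 = -3
p = (-36 - (4)*(-3) - (4)*(-5)) / 4 = -1

(-1, -3, -5)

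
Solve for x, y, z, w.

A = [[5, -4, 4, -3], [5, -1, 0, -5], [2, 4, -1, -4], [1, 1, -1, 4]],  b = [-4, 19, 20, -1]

Forward elimination on [A|b]:
R2 <- R2 - (1)*R1:  [  0   3  -4  -2  23 ]
R3 <- R3 - (2/5)*R1:  [     0   28/5  -13/5  -14/5  108/5 ]
R4 <- R4 - (1/5)*R1:  [    0   9/5  -9/5  23/5  -1/5 ]
R3 <- R3 - (28/15)*R2:  [     0      0  73/15  14/15  -64/3 ]
R4 <- R4 - (3/5)*R2:  [    0     0   3/5  29/5   -14 ]
R4 <- R4 - (9/73)*R3:  [       0        0        0   415/73  -830/73 ]
Row echelon form:
[ 5  -4      4      -3  |       -4 ]
[ 0   3     -4      -2  |       23 ]
[ 0   0  73/15   14/15  |    -64/3 ]
[ 0   0      0  415/73  |  -830/73 ]
Back-substitution:
w = (-830/73) / (415/73) = -2
z = (-64/3 - (14/15)*(-2)) / (73/15) = -4
y = (23 - (-4)*(-4) - (-2)*(-2)) / 3 = 1
x = (-4 - (-4)*(1) - (4)*(-4) - (-3)*(-2)) / 5 = 2

(2, 1, -4, -2)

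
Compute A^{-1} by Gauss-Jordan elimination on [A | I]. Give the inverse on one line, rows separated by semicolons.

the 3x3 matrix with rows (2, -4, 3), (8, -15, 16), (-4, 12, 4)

Gauss-Jordan on [A | I]:
R1 <- (1/2)*R1:  [   1   -2  3/2  |  1/2    0    0 ]
R2 <- R2 - (8)*R1:  [  0   1   4  |  -4   1   0 ]
R3 <- R3 - (-4)*R1:  [  0   4  10  |   2   0   1 ]
R1 <- R1 - (-2)*R2:  [     1      0   19/2  |  -15/2      2      0 ]
R3 <- R3 - (4)*R2:  [  0   0  -6  |  18  -4   1 ]
R3 <- (1/-6)*R3:  [    0     0     1  |    -3   2/3  -1/6 ]
R1 <- R1 - (19/2)*R3:  [     1      0      0  |     21  -13/3  19/12 ]
R2 <- R2 - (4)*R3:  [    0     1     0  |     8  -5/3   2/3 ]
Right block of [I | A^{-1}] is the inverse:
[ 21  -13/3  19/12 ]
[  8   -5/3    2/3 ]
[ -3    2/3   -1/6 ]

inverse = [21 -13/3 19/12; 8 -5/3 2/3; -3 2/3 -1/6]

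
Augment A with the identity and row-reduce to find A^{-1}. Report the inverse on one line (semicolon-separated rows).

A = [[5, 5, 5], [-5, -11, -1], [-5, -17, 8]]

Gauss-Jordan on [A | I]:
R1 <- (1/5)*R1:  [   1    1    1  |  1/5    0    0 ]
R2 <- R2 - (-5)*R1:  [  0  -6   4  |   1   1   0 ]
R3 <- R3 - (-5)*R1:  [   0  -12   13  |    1    0    1 ]
R2 <- (1/-6)*R2:  [    0     1  -2/3  |  -1/6  -1/6     0 ]
R1 <- R1 - (1)*R2:  [     1      0    5/3  |  11/30    1/6      0 ]
R3 <- R3 - (-12)*R2:  [  0   0   5  |  -1  -2   1 ]
R3 <- (1/5)*R3:  [    0     0     1  |  -1/5  -2/5   1/5 ]
R1 <- R1 - (5/3)*R3:  [    1     0     0  |  7/10   5/6  -1/3 ]
R2 <- R2 - (-2/3)*R3:  [      0       1       0  |   -3/10  -13/30    2/15 ]
Right block of [I | A^{-1}] is the inverse:
[  7/10     5/6  -1/3 ]
[ -3/10  -13/30  2/15 ]
[  -1/5    -2/5   1/5 ]

inverse = [7/10 5/6 -1/3; -3/10 -13/30 2/15; -1/5 -2/5 1/5]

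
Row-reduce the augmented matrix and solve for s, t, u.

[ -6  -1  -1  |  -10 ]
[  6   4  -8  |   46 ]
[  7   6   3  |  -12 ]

(3, -3, -5)

Forward elimination on [A|b]:
R2 <- R2 - (-1)*R1:  [  0   3  -9  36 ]
R3 <- R3 - (-7/6)*R1:  [     0   29/6   11/6  -71/3 ]
R3 <- R3 - (29/18)*R2:  [      0       0    49/3  -245/3 ]
Row echelon form:
[ -6  -1    -1  |     -10 ]
[  0   3    -9  |      36 ]
[  0   0  49/3  |  -245/3 ]
Back-substitution:
u = (-245/3) / (49/3) = -5
t = (36 - (-9)*(-5)) / 3 = -3
s = (-10 - (-1)*(-3) - (-1)*(-5)) / -6 = 3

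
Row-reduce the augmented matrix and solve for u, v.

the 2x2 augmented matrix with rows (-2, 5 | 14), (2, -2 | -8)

(-2, 2)

Forward elimination on [A|b]:
R2 <- R2 - (-1)*R1:  [ 0  3  6 ]
Row echelon form:
[ -2  5  |  14 ]
[  0  3  |   6 ]
Back-substitution:
v = (6) / 3 = 2
u = (14 - (5)*(2)) / -2 = -2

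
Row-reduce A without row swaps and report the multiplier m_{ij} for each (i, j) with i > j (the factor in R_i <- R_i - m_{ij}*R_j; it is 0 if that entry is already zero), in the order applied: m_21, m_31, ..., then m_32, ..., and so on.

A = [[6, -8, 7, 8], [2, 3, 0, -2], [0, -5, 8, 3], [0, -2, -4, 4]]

Forward elimination:
R2 <- R2 - (1/3)*R1:  [     0   17/3   -7/3  -14/3 ]
R3: entry in column 1 is already 0 -> m_{31} = 0 (no row operation needed)
R4: entry in column 1 is already 0 -> m_{41} = 0 (no row operation needed)
R3 <- R3 - (-15/17)*R2:  [      0       0  101/17  -19/17 ]
R4 <- R4 - (-6/17)*R2:  [      0       0  -82/17   40/17 ]
R4 <- R4 - (-82/101)*R3:  [       0        0        0  146/101 ]
Multipliers (in order of application): m_{21} = 1/3, m_{31} = 0, m_{41} = 0, m_{32} = -15/17, m_{42} = -6/17, m_{43} = -82/101

multipliers: 1/3, 0, 0, -15/17, -6/17, -82/101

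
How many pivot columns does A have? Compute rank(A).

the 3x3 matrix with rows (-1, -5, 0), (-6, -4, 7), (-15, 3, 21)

Row reduction:
R2 <- R2 - (6)*R1:  [  0  26   7 ]
R3 <- R3 - (15)*R1:  [  0  78  21 ]
R3 <- R3 - (3)*R2:  [ 0  0  0 ]
Row echelon form:
[ -1  -5  0 ]
[  0  26  7 ]
[  0   0  0 ]
Nonzero rows / pivot columns: 2

rank(A) = 2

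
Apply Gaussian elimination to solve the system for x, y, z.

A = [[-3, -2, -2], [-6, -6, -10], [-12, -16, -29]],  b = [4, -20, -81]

(-4, -1, 5)

Forward elimination on [A|b]:
R2 <- R2 - (2)*R1:  [   0   -2   -6  -28 ]
R3 <- R3 - (4)*R1:  [   0   -8  -21  -97 ]
R3 <- R3 - (4)*R2:  [  0   0   3  15 ]
Row echelon form:
[ -3  -2  -2  |    4 ]
[  0  -2  -6  |  -28 ]
[  0   0   3  |   15 ]
Back-substitution:
z = (15) / 3 = 5
y = (-28 - (-6)*(5)) / -2 = -1
x = (4 - (-2)*(-1) - (-2)*(5)) / -3 = -4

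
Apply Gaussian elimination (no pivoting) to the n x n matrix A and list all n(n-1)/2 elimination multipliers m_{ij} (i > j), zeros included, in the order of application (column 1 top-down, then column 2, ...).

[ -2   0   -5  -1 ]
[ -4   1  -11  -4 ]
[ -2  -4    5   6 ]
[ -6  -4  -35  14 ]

Forward elimination:
R2 <- R2 - (2)*R1:  [  0   1  -1  -2 ]
R3 <- R3 - (1)*R1:  [  0  -4  10   7 ]
R4 <- R4 - (3)*R1:  [   0   -4  -20   17 ]
R3 <- R3 - (-4)*R2:  [  0   0   6  -1 ]
R4 <- R4 - (-4)*R2:  [   0    0  -24    9 ]
R4 <- R4 - (-4)*R3:  [ 0  0  0  5 ]
Multipliers (in order of application): m_{21} = 2, m_{31} = 1, m_{41} = 3, m_{32} = -4, m_{42} = -4, m_{43} = -4

multipliers: 2, 1, 3, -4, -4, -4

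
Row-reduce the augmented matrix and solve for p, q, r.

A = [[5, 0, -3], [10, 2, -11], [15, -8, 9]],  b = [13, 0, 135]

Forward elimination on [A|b]:
R2 <- R2 - (2)*R1:  [   0    2   -5  -26 ]
R3 <- R3 - (3)*R1:  [  0  -8  18  96 ]
R3 <- R3 - (-4)*R2:  [  0   0  -2  -8 ]
Row echelon form:
[ 5  0  -3  |   13 ]
[ 0  2  -5  |  -26 ]
[ 0  0  -2  |   -8 ]
Back-substitution:
r = (-8) / -2 = 4
q = (-26 - (-5)*(4)) / 2 = -3
p = (13 - (-3)*(4)) / 5 = 5

(5, -3, 4)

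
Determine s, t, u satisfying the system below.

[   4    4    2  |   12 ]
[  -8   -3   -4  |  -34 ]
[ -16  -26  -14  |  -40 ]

Forward elimination on [A|b]:
R2 <- R2 - (-2)*R1:  [   0    5    0  -10 ]
R3 <- R3 - (-4)*R1:  [   0  -10   -6    8 ]
R3 <- R3 - (-2)*R2:  [   0    0   -6  -12 ]
Row echelon form:
[ 4  4   2  |   12 ]
[ 0  5   0  |  -10 ]
[ 0  0  -6  |  -12 ]
Back-substitution:
u = (-12) / -6 = 2
t = (-10) / 5 = -2
s = (12 - (4)*(-2) - (2)*(2)) / 4 = 4

(4, -2, 2)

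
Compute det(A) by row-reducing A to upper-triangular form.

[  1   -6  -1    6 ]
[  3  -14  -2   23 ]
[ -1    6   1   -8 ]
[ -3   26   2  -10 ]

det(A) = -24

Forward elimination:
R2 <- R2 - (3)*R1:  [ 0  4  1  5 ]
R3 <- R3 - (-1)*R1:  [  0   0   0  -2 ]
R4 <- R4 - (-3)*R1:  [  0   8  -1   8 ]
R4 <- R4 - (2)*R2:  [  0   0  -3  -2 ]
R3 <-> R4   (pivot in column 3 was zero)
[ 1  -6  -1   6 ]
[ 0   4   1   5 ]
[ 0   0  -3  -2 ]
[ 0   0   0  -2 ]
Upper-triangular form:
[ 1  -6  -1   6 ]
[ 0   4   1   5 ]
[ 0   0  -3  -2 ]
[ 0   0   0  -2 ]
det(A) = (-1)^1 * (1) * (4) * (-3) * (-2) = -24  (1 row swap -> sign -1)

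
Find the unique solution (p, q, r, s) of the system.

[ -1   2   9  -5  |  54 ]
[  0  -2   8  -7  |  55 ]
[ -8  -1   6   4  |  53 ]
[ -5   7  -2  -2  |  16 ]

(-5, -1, 4, -3)

Forward elimination on [A|b]:
R3 <- R3 - (8)*R1:  [    0   -17   -66    44  -379 ]
R4 <- R4 - (5)*R1:  [    0    -3   -47    23  -254 ]
R3 <- R3 - (17/2)*R2:  [       0        0     -134    207/2  -1693/2 ]
R4 <- R4 - (3/2)*R2:  [      0       0     -59    67/2  -673/2 ]
R4 <- R4 - (59/134)*R3:  [         0          0          0  -3235/268   9705/268 ]
Row echelon form:
[ -1   2     9         -5  |        54 ]
[  0  -2     8         -7  |        55 ]
[  0   0  -134      207/2  |   -1693/2 ]
[  0   0     0  -3235/268  |  9705/268 ]
Back-substitution:
s = (9705/268) / (-3235/268) = -3
r = (-1693/2 - (207/2)*(-3)) / -134 = 4
q = (55 - (8)*(4) - (-7)*(-3)) / -2 = -1
p = (54 - (2)*(-1) - (9)*(4) - (-5)*(-3)) / -1 = -5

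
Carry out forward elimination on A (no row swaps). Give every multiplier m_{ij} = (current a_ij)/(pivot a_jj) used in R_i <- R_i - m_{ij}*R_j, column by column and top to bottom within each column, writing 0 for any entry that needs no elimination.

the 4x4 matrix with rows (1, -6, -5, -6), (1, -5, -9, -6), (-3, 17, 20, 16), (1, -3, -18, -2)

Forward elimination:
R2 <- R2 - (1)*R1:  [  0   1  -4   0 ]
R3 <- R3 - (-3)*R1:  [  0  -1   5  -2 ]
R4 <- R4 - (1)*R1:  [   0    3  -13    4 ]
R3 <- R3 - (-1)*R2:  [  0   0   1  -2 ]
R4 <- R4 - (3)*R2:  [  0   0  -1   4 ]
R4 <- R4 - (-1)*R3:  [ 0  0  0  2 ]
Multipliers (in order of application): m_{21} = 1, m_{31} = -3, m_{41} = 1, m_{32} = -1, m_{42} = 3, m_{43} = -1

multipliers: 1, -3, 1, -1, 3, -1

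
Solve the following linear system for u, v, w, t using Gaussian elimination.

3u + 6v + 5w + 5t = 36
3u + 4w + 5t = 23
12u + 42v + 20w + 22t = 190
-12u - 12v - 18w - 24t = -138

(-2, 2, 1, 5)

Forward elimination on [A|b]:
R2 <- R2 - (1)*R1:  [   0   -6   -1    0  -13 ]
R3 <- R3 - (4)*R1:  [  0  18   0   2  46 ]
R4 <- R4 - (-4)*R1:  [  0  12   2  -4   6 ]
R3 <- R3 - (-3)*R2:  [  0   0  -3   2   7 ]
R4 <- R4 - (-2)*R2:  [   0    0    0   -4  -20 ]
Row echelon form:
[ 3   6   5   5  |   36 ]
[ 0  -6  -1   0  |  -13 ]
[ 0   0  -3   2  |    7 ]
[ 0   0   0  -4  |  -20 ]
Back-substitution:
t = (-20) / -4 = 5
w = (7 - (2)*(5)) / -3 = 1
v = (-13 - (-1)*(1)) / -6 = 2
u = (36 - (6)*(2) - (5)*(1) - (5)*(5)) / 3 = -2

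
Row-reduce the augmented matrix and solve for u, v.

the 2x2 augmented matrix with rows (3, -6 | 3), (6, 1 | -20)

(-3, -2)

Forward elimination on [A|b]:
R2 <- R2 - (2)*R1:  [   0   13  -26 ]
Row echelon form:
[ 3  -6  |    3 ]
[ 0  13  |  -26 ]
Back-substitution:
v = (-26) / 13 = -2
u = (3 - (-6)*(-2)) / 3 = -3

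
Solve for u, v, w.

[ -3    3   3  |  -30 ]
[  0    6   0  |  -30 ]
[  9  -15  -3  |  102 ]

(2, -5, -3)

Forward elimination on [A|b]:
R3 <- R3 - (-3)*R1:  [  0  -6   6  12 ]
R3 <- R3 - (-1)*R2:  [   0    0    6  -18 ]
Row echelon form:
[ -3  3  3  |  -30 ]
[  0  6  0  |  -30 ]
[  0  0  6  |  -18 ]
Back-substitution:
w = (-18) / 6 = -3
v = (-30) / 6 = -5
u = (-30 - (3)*(-5) - (3)*(-3)) / -3 = 2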